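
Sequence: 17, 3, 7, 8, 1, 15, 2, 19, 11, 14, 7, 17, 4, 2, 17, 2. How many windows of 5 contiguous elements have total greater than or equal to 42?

9

17 3 7 8 1 → sum 36
3 7 8 1 15 → sum 34
7 8 1 15 2 → sum 33
8 1 15 2 19 → sum 45  ≥ 42 ✓
1 15 2 19 11 → sum 48  ≥ 42 ✓
15 2 19 11 14 → sum 61  ≥ 42 ✓
2 19 11 14 7 → sum 53  ≥ 42 ✓
19 11 14 7 17 → sum 68  ≥ 42 ✓
11 14 7 17 4 → sum 53  ≥ 42 ✓
14 7 17 4 2 → sum 44  ≥ 42 ✓
7 17 4 2 17 → sum 47  ≥ 42 ✓
17 4 2 17 2 → sum 42  ≥ 42 ✓
9 windows satisfy the condition.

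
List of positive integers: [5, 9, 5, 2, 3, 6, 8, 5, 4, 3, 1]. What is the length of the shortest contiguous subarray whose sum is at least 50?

add 5: running sum 5 < 50
add 9: running sum 14 < 50
add 5: running sum 19 < 50
add 2: running sum 21 < 50
add 3: running sum 24 < 50
add 6: running sum 30 < 50
add 8: running sum 38 < 50
add 5: running sum 43 < 50
add 4: running sum 47 < 50
end 9: [5, 9, 5, 2, 3, 6, 8, 5, 4, 3] sum 50, len 10
end 10: [5, 9, 5, 2, 3, 6, 8, 5, 4, 3, 1] sum 51, len 11
Shortest qualifying length: 10.

10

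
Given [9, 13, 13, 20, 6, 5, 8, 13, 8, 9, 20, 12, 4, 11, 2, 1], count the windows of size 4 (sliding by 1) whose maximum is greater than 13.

(9, 13, 13, 20) → max 20  > 13 ✓
(13, 13, 20, 6) → max 20  > 13 ✓
(13, 20, 6, 5) → max 20  > 13 ✓
(20, 6, 5, 8) → max 20  > 13 ✓
(6, 5, 8, 13) → max 13
(5, 8, 13, 8) → max 13
(8, 13, 8, 9) → max 13
(13, 8, 9, 20) → max 20  > 13 ✓
(8, 9, 20, 12) → max 20  > 13 ✓
(9, 20, 12, 4) → max 20  > 13 ✓
(20, 12, 4, 11) → max 20  > 13 ✓
(12, 4, 11, 2) → max 12
(4, 11, 2, 1) → max 11
8 windows satisfy the condition.

8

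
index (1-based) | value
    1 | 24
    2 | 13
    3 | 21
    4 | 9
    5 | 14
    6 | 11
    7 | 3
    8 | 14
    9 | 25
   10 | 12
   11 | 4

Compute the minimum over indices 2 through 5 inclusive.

9

Elements at indices 2..5: 13, 21, 9, 14
min(13, 21, 9, 14) = 9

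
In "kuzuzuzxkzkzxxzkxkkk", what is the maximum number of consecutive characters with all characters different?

4

add k: [k] len 1
add u: [k, u] len 2
add z: [k, u, z] len 3
add u (repeat u, move left end past it): [z, u] len 2
add z (repeat z, move left end past it): [u, z] len 2
add u (repeat u, move left end past it): [z, u] len 2
add z (repeat z, move left end past it): [u, z] len 2
add x: [u, z, x] len 3
add k: [u, z, x, k] len 4
add z (repeat z, move left end past it): [x, k, z] len 3
add k (repeat k, move left end past it): [z, k] len 2
add z (repeat z, move left end past it): [k, z] len 2
add x: [k, z, x] len 3
add x (repeat x, move left end past it): [x] len 1
add z: [x, z] len 2
add k: [x, z, k] len 3
add x (repeat x, move left end past it): [z, k, x] len 3
add k (repeat k, move left end past it): [x, k] len 2
add k (repeat k, move left end past it): [k] len 1
add k (repeat k, move left end past it): [k] len 1
Longest all-distinct length: 4.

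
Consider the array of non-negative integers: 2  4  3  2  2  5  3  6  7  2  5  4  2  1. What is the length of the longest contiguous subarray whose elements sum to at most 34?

add 2: [2] sum 2, len 1
add 4: [2, 4] sum 6, len 2
add 3: [2, 4, 3] sum 9, len 3
add 2: [2, 4, 3, 2] sum 11, len 4
add 2: [2, 4, 3, 2, 2] sum 13, len 5
add 5: [2, 4, 3, 2, 2, 5] sum 18, len 6
add 3: [2, 4, 3, 2, 2, 5, 3] sum 21, len 7
add 6: [2, 4, 3, 2, 2, 5, 3, 6] sum 27, len 8
add 7: [2, 4, 3, 2, 2, 5, 3, 6, 7] sum 34, len 9
add 2: [4, 3, 2, 2, 5, 3, 6, 7, 2] sum 34, len 9
add 5: [2, 2, 5, 3, 6, 7, 2, 5] sum 32, len 8
add 4: [2, 5, 3, 6, 7, 2, 5, 4] sum 34, len 8
add 2: [5, 3, 6, 7, 2, 5, 4, 2] sum 34, len 8
add 1: [3, 6, 7, 2, 5, 4, 2, 1] sum 30, len 8
Longest length seen: 9.

9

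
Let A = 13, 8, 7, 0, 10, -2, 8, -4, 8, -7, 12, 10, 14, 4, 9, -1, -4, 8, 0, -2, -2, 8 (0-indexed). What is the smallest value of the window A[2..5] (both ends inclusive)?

-2

Elements at indices 2..5: 7, 0, 10, -2
min(7, 0, 10, -2) = -2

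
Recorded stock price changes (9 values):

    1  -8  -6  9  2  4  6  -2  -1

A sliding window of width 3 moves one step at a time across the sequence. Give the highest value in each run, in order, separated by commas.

(1, -8, -6) → max 1
(-8, -6, 9) → max 9
(-6, 9, 2) → max 9
(9, 2, 4) → max 9
(2, 4, 6) → max 6
(4, 6, -2) → max 6
(6, -2, -1) → max 6

1, 9, 9, 9, 6, 6, 6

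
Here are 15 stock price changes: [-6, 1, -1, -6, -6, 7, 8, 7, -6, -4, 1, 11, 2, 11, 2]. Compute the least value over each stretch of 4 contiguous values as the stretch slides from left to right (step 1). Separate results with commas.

(-6, 1, -1, -6) → min -6
(1, -1, -6, -6) → min -6
(-1, -6, -6, 7) → min -6
(-6, -6, 7, 8) → min -6
(-6, 7, 8, 7) → min -6
(7, 8, 7, -6) → min -6
(8, 7, -6, -4) → min -6
(7, -6, -4, 1) → min -6
(-6, -4, 1, 11) → min -6
(-4, 1, 11, 2) → min -4
(1, 11, 2, 11) → min 1
(11, 2, 11, 2) → min 2

-6, -6, -6, -6, -6, -6, -6, -6, -6, -4, 1, 2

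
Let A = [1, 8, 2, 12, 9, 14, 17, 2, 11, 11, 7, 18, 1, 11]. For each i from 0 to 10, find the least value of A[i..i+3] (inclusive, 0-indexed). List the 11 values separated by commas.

Sliding a size-4 window across the 14 values:
[1, 8, 2, 12] → min 1
[8, 2, 12, 9] → min 2
[2, 12, 9, 14] → min 2
[12, 9, 14, 17] → min 9
[9, 14, 17, 2] → min 2
[14, 17, 2, 11] → min 2
[17, 2, 11, 11] → min 2
[2, 11, 11, 7] → min 2
[11, 11, 7, 18] → min 7
[11, 7, 18, 1] → min 1
[7, 18, 1, 11] → min 1

1, 2, 2, 9, 2, 2, 2, 2, 7, 1, 1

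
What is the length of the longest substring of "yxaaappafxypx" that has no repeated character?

[y] len 1
[y, x] len 2
[y, x, a] len 3
[a] len 1
[a] len 1
[a, p] len 2
[p] len 1
[p, a] len 2
[p, a, f] len 3
[p, a, f, x] len 4
[p, a, f, x, y] len 5
[a, f, x, y, p] len 5
[y, p, x] len 3
Longest all-distinct length: 5.

5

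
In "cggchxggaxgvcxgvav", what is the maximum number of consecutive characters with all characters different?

add c: [c] len 1
add g: [c, g] len 2
add g (repeat g, move left end past it): [g] len 1
add c: [g, c] len 2
add h: [g, c, h] len 3
add x: [g, c, h, x] len 4
add g (repeat g, move left end past it): [c, h, x, g] len 4
add g (repeat g, move left end past it): [g] len 1
add a: [g, a] len 2
add x: [g, a, x] len 3
add g (repeat g, move left end past it): [a, x, g] len 3
add v: [a, x, g, v] len 4
add c: [a, x, g, v, c] len 5
add x (repeat x, move left end past it): [g, v, c, x] len 4
add g (repeat g, move left end past it): [v, c, x, g] len 4
add v (repeat v, move left end past it): [c, x, g, v] len 4
add a: [c, x, g, v, a] len 5
add v (repeat v, move left end past it): [a, v] len 2
Longest all-distinct length: 5.

5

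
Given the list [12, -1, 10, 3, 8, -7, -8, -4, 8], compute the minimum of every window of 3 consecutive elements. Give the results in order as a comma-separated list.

[12, -1, 10] → min -1
[-1, 10, 3] → min -1
[10, 3, 8] → min 3
[3, 8, -7] → min -7
[8, -7, -8] → min -8
[-7, -8, -4] → min -8
[-8, -4, 8] → min -8

-1, -1, 3, -7, -8, -8, -8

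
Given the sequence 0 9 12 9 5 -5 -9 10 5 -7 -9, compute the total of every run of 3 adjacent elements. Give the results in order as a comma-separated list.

Sliding a size-3 window across the 11 values:
(0, 9, 12) → sum 21
(9, 12, 9) → sum 30
(12, 9, 5) → sum 26
(9, 5, -5) → sum 9
(5, -5, -9) → sum -9
(-5, -9, 10) → sum -4
(-9, 10, 5) → sum 6
(10, 5, -7) → sum 8
(5, -7, -9) → sum -11

21, 30, 26, 9, -9, -4, 6, 8, -11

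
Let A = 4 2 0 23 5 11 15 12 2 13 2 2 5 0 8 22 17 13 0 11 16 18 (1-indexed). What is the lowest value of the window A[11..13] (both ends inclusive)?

2

Elements at indices 11..13: 2, 2, 5
min(2, 2, 5) = 2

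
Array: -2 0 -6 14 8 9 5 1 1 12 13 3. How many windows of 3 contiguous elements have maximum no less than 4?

-2 0 -6 → max 0
0 -6 14 → max 14  ≥ 4 ✓
-6 14 8 → max 14  ≥ 4 ✓
14 8 9 → max 14  ≥ 4 ✓
8 9 5 → max 9  ≥ 4 ✓
9 5 1 → max 9  ≥ 4 ✓
5 1 1 → max 5  ≥ 4 ✓
1 1 12 → max 12  ≥ 4 ✓
1 12 13 → max 13  ≥ 4 ✓
12 13 3 → max 13  ≥ 4 ✓
9 windows satisfy the condition.

9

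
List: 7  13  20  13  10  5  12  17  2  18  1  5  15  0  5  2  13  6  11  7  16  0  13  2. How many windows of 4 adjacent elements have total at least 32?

(7, 13, 20, 13) → sum 53  ≥ 32 ✓
(13, 20, 13, 10) → sum 56  ≥ 32 ✓
(20, 13, 10, 5) → sum 48  ≥ 32 ✓
(13, 10, 5, 12) → sum 40  ≥ 32 ✓
(10, 5, 12, 17) → sum 44  ≥ 32 ✓
(5, 12, 17, 2) → sum 36  ≥ 32 ✓
(12, 17, 2, 18) → sum 49  ≥ 32 ✓
(17, 2, 18, 1) → sum 38  ≥ 32 ✓
(2, 18, 1, 5) → sum 26
(18, 1, 5, 15) → sum 39  ≥ 32 ✓
(1, 5, 15, 0) → sum 21
(5, 15, 0, 5) → sum 25
(15, 0, 5, 2) → sum 22
(0, 5, 2, 13) → sum 20
(5, 2, 13, 6) → sum 26
(2, 13, 6, 11) → sum 32  ≥ 32 ✓
(13, 6, 11, 7) → sum 37  ≥ 32 ✓
(6, 11, 7, 16) → sum 40  ≥ 32 ✓
(11, 7, 16, 0) → sum 34  ≥ 32 ✓
(7, 16, 0, 13) → sum 36  ≥ 32 ✓
(16, 0, 13, 2) → sum 31
14 windows satisfy the condition.

14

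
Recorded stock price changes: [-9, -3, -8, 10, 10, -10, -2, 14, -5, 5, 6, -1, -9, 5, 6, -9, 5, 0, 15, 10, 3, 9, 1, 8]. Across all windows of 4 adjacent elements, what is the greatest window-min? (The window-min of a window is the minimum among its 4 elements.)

3

-9 -3 -8 10 → min -9
-3 -8 10 10 → min -8
-8 10 10 -10 → min -10
10 10 -10 -2 → min -10
10 -10 -2 14 → min -10
-10 -2 14 -5 → min -10
-2 14 -5 5 → min -5
14 -5 5 6 → min -5
-5 5 6 -1 → min -5
5 6 -1 -9 → min -9
6 -1 -9 5 → min -9
-1 -9 5 6 → min -9
-9 5 6 -9 → min -9
5 6 -9 5 → min -9
6 -9 5 0 → min -9
-9 5 0 15 → min -9
5 0 15 10 → min 0
0 15 10 3 → min 0
15 10 3 9 → min 3
10 3 9 1 → min 1
3 9 1 8 → min 1
Greatest of these is 3.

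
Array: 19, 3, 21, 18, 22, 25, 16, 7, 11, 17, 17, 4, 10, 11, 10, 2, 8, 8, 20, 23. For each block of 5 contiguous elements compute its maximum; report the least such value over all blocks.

[19, 3, 21, 18, 22] → max 22
[3, 21, 18, 22, 25] → max 25
[21, 18, 22, 25, 16] → max 25
[18, 22, 25, 16, 7] → max 25
[22, 25, 16, 7, 11] → max 25
[25, 16, 7, 11, 17] → max 25
[16, 7, 11, 17, 17] → max 17
[7, 11, 17, 17, 4] → max 17
[11, 17, 17, 4, 10] → max 17
[17, 17, 4, 10, 11] → max 17
[17, 4, 10, 11, 10] → max 17
[4, 10, 11, 10, 2] → max 11
[10, 11, 10, 2, 8] → max 11
[11, 10, 2, 8, 8] → max 11
[10, 2, 8, 8, 20] → max 20
[2, 8, 8, 20, 23] → max 23
Least of these is 11.

11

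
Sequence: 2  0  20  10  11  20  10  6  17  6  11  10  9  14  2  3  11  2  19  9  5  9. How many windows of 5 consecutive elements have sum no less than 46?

11

[2, 0, 20, 10, 11] → sum 43
[0, 20, 10, 11, 20] → sum 61  ≥ 46 ✓
[20, 10, 11, 20, 10] → sum 71  ≥ 46 ✓
[10, 11, 20, 10, 6] → sum 57  ≥ 46 ✓
[11, 20, 10, 6, 17] → sum 64  ≥ 46 ✓
[20, 10, 6, 17, 6] → sum 59  ≥ 46 ✓
[10, 6, 17, 6, 11] → sum 50  ≥ 46 ✓
[6, 17, 6, 11, 10] → sum 50  ≥ 46 ✓
[17, 6, 11, 10, 9] → sum 53  ≥ 46 ✓
[6, 11, 10, 9, 14] → sum 50  ≥ 46 ✓
[11, 10, 9, 14, 2] → sum 46  ≥ 46 ✓
[10, 9, 14, 2, 3] → sum 38
[9, 14, 2, 3, 11] → sum 39
[14, 2, 3, 11, 2] → sum 32
[2, 3, 11, 2, 19] → sum 37
[3, 11, 2, 19, 9] → sum 44
[11, 2, 19, 9, 5] → sum 46  ≥ 46 ✓
[2, 19, 9, 5, 9] → sum 44
11 windows satisfy the condition.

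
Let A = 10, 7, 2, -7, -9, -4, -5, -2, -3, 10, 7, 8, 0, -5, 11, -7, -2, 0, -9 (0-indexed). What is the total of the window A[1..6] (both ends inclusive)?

Elements at indices 1..6: 7, 2, -7, -9, -4, -5
sum(7, 2, -7, -9, -4, -5) = -16

-16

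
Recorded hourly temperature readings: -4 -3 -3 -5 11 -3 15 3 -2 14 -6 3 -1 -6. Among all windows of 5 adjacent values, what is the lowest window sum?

-4

Each size-5 window and its sum:
-4 -3 -3 -5 11 → sum -4
-3 -3 -5 11 -3 → sum -3
-3 -5 11 -3 15 → sum 15
-5 11 -3 15 3 → sum 21
11 -3 15 3 -2 → sum 24
-3 15 3 -2 14 → sum 27
15 3 -2 14 -6 → sum 24
3 -2 14 -6 3 → sum 12
-2 14 -6 3 -1 → sum 8
14 -6 3 -1 -6 → sum 4
Lowest of these is -4.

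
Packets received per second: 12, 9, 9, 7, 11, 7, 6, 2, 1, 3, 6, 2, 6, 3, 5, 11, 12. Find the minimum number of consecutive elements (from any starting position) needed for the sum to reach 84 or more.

Extend right; whenever the sum reaches 84, record the length and shrink from the left:
add 12: running sum 12 < 84
add 9: running sum 21 < 84
add 9: running sum 30 < 84
add 7: running sum 37 < 84
add 11: running sum 48 < 84
add 7: running sum 55 < 84
add 6: running sum 61 < 84
add 2: running sum 63 < 84
add 1: running sum 64 < 84
add 3: running sum 67 < 84
add 6: running sum 73 < 84
add 2: running sum 75 < 84
add 6: running sum 81 < 84
end 13: [12, 9, 9, 7, 11, 7, 6, 2, 1, 3, 6, 2, 6, 3] sum 84, len 14
end 14: [12, 9, 9, 7, 11, 7, 6, 2, 1, 3, 6, 2, 6, 3, 5] sum 89, len 15
end 15: [9, 9, 7, 11, 7, 6, 2, 1, 3, 6, 2, 6, 3, 5, 11] sum 88, len 15
end 16: [9, 7, 11, 7, 6, 2, 1, 3, 6, 2, 6, 3, 5, 11, 12] sum 91, len 15
Shortest qualifying length: 14.

14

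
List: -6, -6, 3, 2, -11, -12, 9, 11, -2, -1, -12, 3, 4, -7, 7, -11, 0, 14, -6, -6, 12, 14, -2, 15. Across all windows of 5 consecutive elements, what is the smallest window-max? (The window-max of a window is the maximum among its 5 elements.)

[-6, -6, 3, 2, -11] → max 3
[-6, 3, 2, -11, -12] → max 3
[3, 2, -11, -12, 9] → max 9
[2, -11, -12, 9, 11] → max 11
[-11, -12, 9, 11, -2] → max 11
[-12, 9, 11, -2, -1] → max 11
[9, 11, -2, -1, -12] → max 11
[11, -2, -1, -12, 3] → max 11
[-2, -1, -12, 3, 4] → max 4
[-1, -12, 3, 4, -7] → max 4
[-12, 3, 4, -7, 7] → max 7
[3, 4, -7, 7, -11] → max 7
[4, -7, 7, -11, 0] → max 7
[-7, 7, -11, 0, 14] → max 14
[7, -11, 0, 14, -6] → max 14
[-11, 0, 14, -6, -6] → max 14
[0, 14, -6, -6, 12] → max 14
[14, -6, -6, 12, 14] → max 14
[-6, -6, 12, 14, -2] → max 14
[-6, 12, 14, -2, 15] → max 15
Smallest of these is 3.

3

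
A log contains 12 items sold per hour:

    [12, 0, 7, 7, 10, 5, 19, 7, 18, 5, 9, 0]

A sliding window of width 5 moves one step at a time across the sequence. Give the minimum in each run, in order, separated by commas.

0, 0, 5, 5, 5, 5, 5, 0

Sliding a size-5 window across the 12 values:
12 0 7 7 10 → min 0
0 7 7 10 5 → min 0
7 7 10 5 19 → min 5
7 10 5 19 7 → min 5
10 5 19 7 18 → min 5
5 19 7 18 5 → min 5
19 7 18 5 9 → min 5
7 18 5 9 0 → min 0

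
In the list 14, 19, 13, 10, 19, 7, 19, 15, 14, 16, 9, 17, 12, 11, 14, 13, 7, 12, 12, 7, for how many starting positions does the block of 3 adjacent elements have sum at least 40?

[14, 19, 13] → sum 46  ≥ 40 ✓
[19, 13, 10] → sum 42  ≥ 40 ✓
[13, 10, 19] → sum 42  ≥ 40 ✓
[10, 19, 7] → sum 36
[19, 7, 19] → sum 45  ≥ 40 ✓
[7, 19, 15] → sum 41  ≥ 40 ✓
[19, 15, 14] → sum 48  ≥ 40 ✓
[15, 14, 16] → sum 45  ≥ 40 ✓
[14, 16, 9] → sum 39
[16, 9, 17] → sum 42  ≥ 40 ✓
[9, 17, 12] → sum 38
[17, 12, 11] → sum 40  ≥ 40 ✓
[12, 11, 14] → sum 37
[11, 14, 13] → sum 38
[14, 13, 7] → sum 34
[13, 7, 12] → sum 32
[7, 12, 12] → sum 31
[12, 12, 7] → sum 31
9 windows satisfy the condition.

9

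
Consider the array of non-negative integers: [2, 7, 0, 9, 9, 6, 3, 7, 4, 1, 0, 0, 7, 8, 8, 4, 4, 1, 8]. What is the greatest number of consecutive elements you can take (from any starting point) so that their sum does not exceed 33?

9

→ 2: sum 2, len 1
→ 7: sum 9, len 2
→ 0: sum 9, len 3
→ 9: sum 18, len 4
→ 9: sum 27, len 5
→ 6: sum 33, len 6
→ 3 (dropped 2, 7): sum 27, len 5
→ 7 (dropped 0, 9): sum 25, len 4
→ 4: sum 29, len 5
→ 1: sum 30, len 6
→ 0: sum 30, len 7
→ 0: sum 30, len 8
→ 7 (dropped 9): sum 28, len 8
→ 8 (dropped 6): sum 30, len 8
→ 8 (dropped 3, 7): sum 28, len 7
→ 4: sum 32, len 8
→ 4 (dropped 4): sum 32, len 8
→ 1: sum 33, len 9
→ 8 (dropped 1, 0, 0, 7): sum 33, len 6
Longest length seen: 9.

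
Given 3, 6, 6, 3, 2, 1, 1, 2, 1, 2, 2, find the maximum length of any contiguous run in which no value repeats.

add 3: [3] len 1
add 6: [3, 6] len 2
add 6 (repeat 6, move left end past it): [6] len 1
add 3: [6, 3] len 2
add 2: [6, 3, 2] len 3
add 1: [6, 3, 2, 1] len 4
add 1 (repeat 1, move left end past it): [1] len 1
add 2: [1, 2] len 2
add 1 (repeat 1, move left end past it): [2, 1] len 2
add 2 (repeat 2, move left end past it): [1, 2] len 2
add 2 (repeat 2, move left end past it): [2] len 1
Longest all-distinct length: 4.

4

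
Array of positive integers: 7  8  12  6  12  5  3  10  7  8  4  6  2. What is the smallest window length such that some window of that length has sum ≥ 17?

add 7: running sum 7 < 17
add 8: running sum 15 < 17
add 12: shortest ending here [8, 12] sum 20, len 2
add 6: shortest ending here [12, 6] sum 18, len 2
add 12: shortest ending here [6, 12] sum 18, len 2
add 5: shortest ending here [12, 5] sum 17, len 2
add 3: shortest ending here [12, 5, 3] sum 20, len 3
add 10: shortest ending here [5, 3, 10] sum 18, len 3
add 7: shortest ending here [10, 7] sum 17, len 2
add 8: shortest ending here [10, 7, 8] sum 25, len 3
add 4: shortest ending here [7, 8, 4] sum 19, len 3
add 6: shortest ending here [8, 4, 6] sum 18, len 3
add 2: shortest ending here [8, 4, 6, 2] sum 20, len 4
Shortest qualifying length: 2.

2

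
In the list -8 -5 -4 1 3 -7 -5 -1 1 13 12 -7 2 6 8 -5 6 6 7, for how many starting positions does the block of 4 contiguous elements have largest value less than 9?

11

[-8, -5, -4, 1] → max 1  < 9 ✓
[-5, -4, 1, 3] → max 3  < 9 ✓
[-4, 1, 3, -7] → max 3  < 9 ✓
[1, 3, -7, -5] → max 3  < 9 ✓
[3, -7, -5, -1] → max 3  < 9 ✓
[-7, -5, -1, 1] → max 1  < 9 ✓
[-5, -1, 1, 13] → max 13
[-1, 1, 13, 12] → max 13
[1, 13, 12, -7] → max 13
[13, 12, -7, 2] → max 13
[12, -7, 2, 6] → max 12
[-7, 2, 6, 8] → max 8  < 9 ✓
[2, 6, 8, -5] → max 8  < 9 ✓
[6, 8, -5, 6] → max 8  < 9 ✓
[8, -5, 6, 6] → max 8  < 9 ✓
[-5, 6, 6, 7] → max 7  < 9 ✓
11 windows satisfy the condition.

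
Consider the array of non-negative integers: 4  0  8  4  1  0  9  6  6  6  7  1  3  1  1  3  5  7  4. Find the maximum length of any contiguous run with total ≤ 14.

Extend to the right; shrink from the left whenever the sum exceeds 14:
add 4: [4] sum 4, len 1
add 0: [4, 0] sum 4, len 2
add 8: [4, 0, 8] sum 12, len 3
add 4: [0, 8, 4] sum 12, len 3
add 1: [0, 8, 4, 1] sum 13, len 4
add 0: [0, 8, 4, 1, 0] sum 13, len 5
add 9: [4, 1, 0, 9] sum 14, len 4
add 6: [6] sum 6, len 1
add 6: [6, 6] sum 12, len 2
add 6: [6, 6] sum 12, len 2
add 7: [6, 7] sum 13, len 2
add 1: [6, 7, 1] sum 14, len 3
add 3: [7, 1, 3] sum 11, len 3
add 1: [7, 1, 3, 1] sum 12, len 4
add 1: [7, 1, 3, 1, 1] sum 13, len 5
add 3: [1, 3, 1, 1, 3] sum 9, len 5
add 5: [1, 3, 1, 1, 3, 5] sum 14, len 6
add 7: [5, 7] sum 12, len 2
add 4: [7, 4] sum 11, len 2
Longest length seen: 6.

6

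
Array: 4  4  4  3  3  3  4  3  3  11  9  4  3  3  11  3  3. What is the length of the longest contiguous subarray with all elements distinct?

[4] len 1
[4] len 1
[4] len 1
[4, 3] len 2
[3] len 1
[3] len 1
[3, 4] len 2
[4, 3] len 2
[3] len 1
[3, 11] len 2
[3, 11, 9] len 3
[3, 11, 9, 4] len 4
[11, 9, 4, 3] len 4
[3] len 1
[3, 11] len 2
[11, 3] len 2
[3] len 1
Longest all-distinct length: 4.

4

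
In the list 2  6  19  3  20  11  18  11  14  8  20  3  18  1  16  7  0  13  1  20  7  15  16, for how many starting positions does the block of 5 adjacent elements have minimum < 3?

[2, 6, 19, 3, 20] → min 2  < 3 ✓
[6, 19, 3, 20, 11] → min 3
[19, 3, 20, 11, 18] → min 3
[3, 20, 11, 18, 11] → min 3
[20, 11, 18, 11, 14] → min 11
[11, 18, 11, 14, 8] → min 8
[18, 11, 14, 8, 20] → min 8
[11, 14, 8, 20, 3] → min 3
[14, 8, 20, 3, 18] → min 3
[8, 20, 3, 18, 1] → min 1  < 3 ✓
[20, 3, 18, 1, 16] → min 1  < 3 ✓
[3, 18, 1, 16, 7] → min 1  < 3 ✓
[18, 1, 16, 7, 0] → min 0  < 3 ✓
[1, 16, 7, 0, 13] → min 0  < 3 ✓
[16, 7, 0, 13, 1] → min 0  < 3 ✓
[7, 0, 13, 1, 20] → min 0  < 3 ✓
[0, 13, 1, 20, 7] → min 0  < 3 ✓
[13, 1, 20, 7, 15] → min 1  < 3 ✓
[1, 20, 7, 15, 16] → min 1  < 3 ✓
11 windows satisfy the condition.

11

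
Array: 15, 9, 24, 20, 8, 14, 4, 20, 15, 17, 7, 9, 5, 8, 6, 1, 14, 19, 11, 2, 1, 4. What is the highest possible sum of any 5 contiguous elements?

15 9 24 20 8 → sum 76
9 24 20 8 14 → sum 75
24 20 8 14 4 → sum 70
20 8 14 4 20 → sum 66
8 14 4 20 15 → sum 61
14 4 20 15 17 → sum 70
4 20 15 17 7 → sum 63
20 15 17 7 9 → sum 68
15 17 7 9 5 → sum 53
17 7 9 5 8 → sum 46
7 9 5 8 6 → sum 35
9 5 8 6 1 → sum 29
5 8 6 1 14 → sum 34
8 6 1 14 19 → sum 48
6 1 14 19 11 → sum 51
1 14 19 11 2 → sum 47
14 19 11 2 1 → sum 47
19 11 2 1 4 → sum 37
Highest of these is 76.

76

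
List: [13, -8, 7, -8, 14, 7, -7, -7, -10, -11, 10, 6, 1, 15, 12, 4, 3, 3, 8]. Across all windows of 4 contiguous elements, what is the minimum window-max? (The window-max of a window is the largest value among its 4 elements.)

-7

(13, -8, 7, -8) → max 13
(-8, 7, -8, 14) → max 14
(7, -8, 14, 7) → max 14
(-8, 14, 7, -7) → max 14
(14, 7, -7, -7) → max 14
(7, -7, -7, -10) → max 7
(-7, -7, -10, -11) → max -7
(-7, -10, -11, 10) → max 10
(-10, -11, 10, 6) → max 10
(-11, 10, 6, 1) → max 10
(10, 6, 1, 15) → max 15
(6, 1, 15, 12) → max 15
(1, 15, 12, 4) → max 15
(15, 12, 4, 3) → max 15
(12, 4, 3, 3) → max 12
(4, 3, 3, 8) → max 8
Minimum of these is -7.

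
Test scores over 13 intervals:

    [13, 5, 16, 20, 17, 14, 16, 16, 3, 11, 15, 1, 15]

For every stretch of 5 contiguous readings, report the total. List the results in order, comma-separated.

71, 72, 83, 83, 66, 60, 61, 46, 45

(13, 5, 16, 20, 17) → sum 71
(5, 16, 20, 17, 14) → sum 72
(16, 20, 17, 14, 16) → sum 83
(20, 17, 14, 16, 16) → sum 83
(17, 14, 16, 16, 3) → sum 66
(14, 16, 16, 3, 11) → sum 60
(16, 16, 3, 11, 15) → sum 61
(16, 3, 11, 15, 1) → sum 46
(3, 11, 15, 1, 15) → sum 45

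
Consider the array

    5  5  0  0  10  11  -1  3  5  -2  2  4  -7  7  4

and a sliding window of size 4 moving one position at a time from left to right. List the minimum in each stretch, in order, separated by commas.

(5, 5, 0, 0) → min 0
(5, 0, 0, 10) → min 0
(0, 0, 10, 11) → min 0
(0, 10, 11, -1) → min -1
(10, 11, -1, 3) → min -1
(11, -1, 3, 5) → min -1
(-1, 3, 5, -2) → min -2
(3, 5, -2, 2) → min -2
(5, -2, 2, 4) → min -2
(-2, 2, 4, -7) → min -7
(2, 4, -7, 7) → min -7
(4, -7, 7, 4) → min -7

0, 0, 0, -1, -1, -1, -2, -2, -2, -7, -7, -7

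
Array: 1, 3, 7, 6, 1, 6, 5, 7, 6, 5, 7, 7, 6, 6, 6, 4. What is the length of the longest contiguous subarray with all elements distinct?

4

[1] len 1
[1, 3] len 2
[1, 3, 7] len 3
[1, 3, 7, 6] len 4
[3, 7, 6, 1] len 4
[1, 6] len 2
[1, 6, 5] len 3
[1, 6, 5, 7] len 4
[5, 7, 6] len 3
[7, 6, 5] len 3
[6, 5, 7] len 3
[7] len 1
[7, 6] len 2
[6] len 1
[6] len 1
[6, 4] len 2
Longest all-distinct length: 4.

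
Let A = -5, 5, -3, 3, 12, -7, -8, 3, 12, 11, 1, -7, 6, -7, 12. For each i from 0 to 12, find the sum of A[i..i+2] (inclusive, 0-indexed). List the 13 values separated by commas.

Sliding a size-3 window across the 15 values:
(-5, 5, -3) → sum -3
(5, -3, 3) → sum 5
(-3, 3, 12) → sum 12
(3, 12, -7) → sum 8
(12, -7, -8) → sum -3
(-7, -8, 3) → sum -12
(-8, 3, 12) → sum 7
(3, 12, 11) → sum 26
(12, 11, 1) → sum 24
(11, 1, -7) → sum 5
(1, -7, 6) → sum 0
(-7, 6, -7) → sum -8
(6, -7, 12) → sum 11

-3, 5, 12, 8, -3, -12, 7, 26, 24, 5, 0, -8, 11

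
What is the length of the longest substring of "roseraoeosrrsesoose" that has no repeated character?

5

add r: [r] len 1
add o: [r, o] len 2
add s: [r, o, s] len 3
add e: [r, o, s, e] len 4
add r (repeat r, move left end past it): [o, s, e, r] len 4
add a: [o, s, e, r, a] len 5
add o (repeat o, move left end past it): [s, e, r, a, o] len 5
add e (repeat e, move left end past it): [r, a, o, e] len 4
add o (repeat o, move left end past it): [e, o] len 2
add s: [e, o, s] len 3
add r: [e, o, s, r] len 4
add r (repeat r, move left end past it): [r] len 1
add s: [r, s] len 2
add e: [r, s, e] len 3
add s (repeat s, move left end past it): [e, s] len 2
add o: [e, s, o] len 3
add o (repeat o, move left end past it): [o] len 1
add s: [o, s] len 2
add e: [o, s, e] len 3
Longest all-distinct length: 5.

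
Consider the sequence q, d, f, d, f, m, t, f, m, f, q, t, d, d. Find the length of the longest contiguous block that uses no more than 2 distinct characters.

4

[q] 1 distinct, len 1
[q, d] 2 distinct, len 2
[d, f] 2 distinct, len 2
[d, f, d] 2 distinct, len 3
[d, f, d, f] 2 distinct, len 4
[f, m] 2 distinct, len 2
[m, t] 2 distinct, len 2
[t, f] 2 distinct, len 2
[f, m] 2 distinct, len 2
[f, m, f] 2 distinct, len 3
[f, q] 2 distinct, len 2
[q, t] 2 distinct, len 2
[t, d] 2 distinct, len 2
[t, d, d] 2 distinct, len 3
Longest length with ≤2 distinct: 4.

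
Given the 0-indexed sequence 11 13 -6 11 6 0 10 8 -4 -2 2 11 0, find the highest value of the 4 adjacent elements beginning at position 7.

8

Elements at indices 7..10: 8, -4, -2, 2
max(8, -4, -2, 2) = 8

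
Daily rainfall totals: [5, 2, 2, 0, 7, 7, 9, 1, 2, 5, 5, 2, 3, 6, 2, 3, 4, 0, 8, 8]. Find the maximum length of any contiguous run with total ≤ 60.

→ 5: sum 5, len 1
→ 2: sum 7, len 2
→ 2: sum 9, len 3
→ 0: sum 9, len 4
→ 7: sum 16, len 5
→ 7: sum 23, len 6
→ 9: sum 32, len 7
→ 1: sum 33, len 8
→ 2: sum 35, len 9
→ 5: sum 40, len 10
→ 5: sum 45, len 11
→ 2: sum 47, len 12
→ 3: sum 50, len 13
→ 6: sum 56, len 14
→ 2: sum 58, len 15
→ 3 (dropped 5): sum 56, len 15
→ 4: sum 60, len 16
→ 0: sum 60, len 17
→ 8 (dropped 2, 2, 0, 7): sum 57, len 14
→ 8 (dropped 7): sum 58, len 14
Longest length seen: 17.

17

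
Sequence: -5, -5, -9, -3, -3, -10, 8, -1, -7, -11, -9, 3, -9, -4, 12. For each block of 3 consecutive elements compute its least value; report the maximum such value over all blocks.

(-5, -5, -9) → min -9
(-5, -9, -3) → min -9
(-9, -3, -3) → min -9
(-3, -3, -10) → min -10
(-3, -10, 8) → min -10
(-10, 8, -1) → min -10
(8, -1, -7) → min -7
(-1, -7, -11) → min -11
(-7, -11, -9) → min -11
(-11, -9, 3) → min -11
(-9, 3, -9) → min -9
(3, -9, -4) → min -9
(-9, -4, 12) → min -9
Maximum of these is -7.

-7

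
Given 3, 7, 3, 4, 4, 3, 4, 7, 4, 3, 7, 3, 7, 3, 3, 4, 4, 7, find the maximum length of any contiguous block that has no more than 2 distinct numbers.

6

Extend right; when distinct count exceeds 2, shrink from the left:
[3] 1 distinct, len 1
[3, 7] 2 distinct, len 2
[3, 7, 3] 2 distinct, len 3
[3, 4] 2 distinct, len 2
[3, 4, 4] 2 distinct, len 3
[3, 4, 4, 3] 2 distinct, len 4
[3, 4, 4, 3, 4] 2 distinct, len 5
[4, 7] 2 distinct, len 2
[4, 7, 4] 2 distinct, len 3
[4, 3] 2 distinct, len 2
[3, 7] 2 distinct, len 2
[3, 7, 3] 2 distinct, len 3
[3, 7, 3, 7] 2 distinct, len 4
[3, 7, 3, 7, 3] 2 distinct, len 5
[3, 7, 3, 7, 3, 3] 2 distinct, len 6
[3, 3, 4] 2 distinct, len 3
[3, 3, 4, 4] 2 distinct, len 4
[4, 4, 7] 2 distinct, len 3
Longest length with ≤2 distinct: 6.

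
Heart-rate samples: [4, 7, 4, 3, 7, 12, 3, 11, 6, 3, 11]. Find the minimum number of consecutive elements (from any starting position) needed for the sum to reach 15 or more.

Extend right; whenever the sum reaches 15, record the length and shrink from the left:
add 4: running sum 4 < 15
add 7: running sum 11 < 15
add 4: shortest ending here [4, 7, 4] sum 15, len 3
add 3: shortest ending here [4, 7, 4, 3] sum 18, len 4
add 7: shortest ending here [7, 4, 3, 7] sum 21, len 4
add 12: shortest ending here [7, 12] sum 19, len 2
add 3: shortest ending here [12, 3] sum 15, len 2
add 11: shortest ending here [12, 3, 11] sum 26, len 3
add 6: shortest ending here [11, 6] sum 17, len 2
add 3: shortest ending here [11, 6, 3] sum 20, len 3
add 11: shortest ending here [6, 3, 11] sum 20, len 3
Shortest qualifying length: 2.

2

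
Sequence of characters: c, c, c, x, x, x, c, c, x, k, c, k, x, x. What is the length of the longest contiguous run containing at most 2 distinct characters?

[c] 1 distinct, len 1
[c, c] 1 distinct, len 2
[c, c, c] 1 distinct, len 3
[c, c, c, x] 2 distinct, len 4
[c, c, c, x, x] 2 distinct, len 5
[c, c, c, x, x, x] 2 distinct, len 6
[c, c, c, x, x, x, c] 2 distinct, len 7
[c, c, c, x, x, x, c, c] 2 distinct, len 8
[c, c, c, x, x, x, c, c, x] 2 distinct, len 9
[x, k] 2 distinct, len 2
[k, c] 2 distinct, len 2
[k, c, k] 2 distinct, len 3
[k, x] 2 distinct, len 2
[k, x, x] 2 distinct, len 3
Longest length with ≤2 distinct: 9.

9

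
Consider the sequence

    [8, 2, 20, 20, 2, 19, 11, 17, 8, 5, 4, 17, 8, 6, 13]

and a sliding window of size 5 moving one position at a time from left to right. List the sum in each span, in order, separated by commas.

(8, 2, 20, 20, 2) → sum 52
(2, 20, 20, 2, 19) → sum 63
(20, 20, 2, 19, 11) → sum 72
(20, 2, 19, 11, 17) → sum 69
(2, 19, 11, 17, 8) → sum 57
(19, 11, 17, 8, 5) → sum 60
(11, 17, 8, 5, 4) → sum 45
(17, 8, 5, 4, 17) → sum 51
(8, 5, 4, 17, 8) → sum 42
(5, 4, 17, 8, 6) → sum 40
(4, 17, 8, 6, 13) → sum 48

52, 63, 72, 69, 57, 60, 45, 51, 42, 40, 48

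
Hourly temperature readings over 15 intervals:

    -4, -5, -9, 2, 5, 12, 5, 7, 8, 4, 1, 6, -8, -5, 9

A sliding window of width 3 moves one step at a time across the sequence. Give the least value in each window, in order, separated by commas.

-9, -9, -9, 2, 5, 5, 5, 4, 1, 1, -8, -8, -8

[-4, -5, -9] → min -9
[-5, -9, 2] → min -9
[-9, 2, 5] → min -9
[2, 5, 12] → min 2
[5, 12, 5] → min 5
[12, 5, 7] → min 5
[5, 7, 8] → min 5
[7, 8, 4] → min 4
[8, 4, 1] → min 1
[4, 1, 6] → min 1
[1, 6, -8] → min -8
[6, -8, -5] → min -8
[-8, -5, 9] → min -8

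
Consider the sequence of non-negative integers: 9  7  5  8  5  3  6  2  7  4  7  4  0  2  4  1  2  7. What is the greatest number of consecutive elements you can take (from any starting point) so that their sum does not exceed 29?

Extend to the right; shrink from the left whenever the sum exceeds 29:
add 9: [9] sum 9, len 1
add 7: [9, 7] sum 16, len 2
add 5: [9, 7, 5] sum 21, len 3
add 8: [9, 7, 5, 8] sum 29, len 4
add 5: [7, 5, 8, 5] sum 25, len 4
add 3: [7, 5, 8, 5, 3] sum 28, len 5
add 6: [5, 8, 5, 3, 6] sum 27, len 5
add 2: [5, 8, 5, 3, 6, 2] sum 29, len 6
add 7: [5, 3, 6, 2, 7] sum 23, len 5
add 4: [5, 3, 6, 2, 7, 4] sum 27, len 6
add 7: [3, 6, 2, 7, 4, 7] sum 29, len 6
add 4: [2, 7, 4, 7, 4] sum 24, len 5
add 0: [2, 7, 4, 7, 4, 0] sum 24, len 6
add 2: [2, 7, 4, 7, 4, 0, 2] sum 26, len 7
add 4: [7, 4, 7, 4, 0, 2, 4] sum 28, len 7
add 1: [7, 4, 7, 4, 0, 2, 4, 1] sum 29, len 8
add 2: [4, 7, 4, 0, 2, 4, 1, 2] sum 24, len 8
add 7: [7, 4, 0, 2, 4, 1, 2, 7] sum 27, len 8
Longest length seen: 8.

8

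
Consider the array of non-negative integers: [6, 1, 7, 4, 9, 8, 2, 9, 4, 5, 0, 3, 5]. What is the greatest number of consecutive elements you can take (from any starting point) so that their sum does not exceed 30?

7

Extend to the right; shrink from the left whenever the sum exceeds 30:
→ 6: sum 6, len 1
→ 1: sum 7, len 2
→ 7: sum 14, len 3
→ 4: sum 18, len 4
→ 9: sum 27, len 5
→ 8 (dropped 6): sum 29, len 5
→ 2 (dropped 1): sum 30, len 5
→ 9 (dropped 7, 4): sum 28, len 4
→ 4 (dropped 9): sum 23, len 4
→ 5: sum 28, len 5
→ 0: sum 28, len 6
→ 3 (dropped 8): sum 23, len 6
→ 5: sum 28, len 7
Longest length seen: 7.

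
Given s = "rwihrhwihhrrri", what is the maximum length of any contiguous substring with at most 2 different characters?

5

Extend right; when distinct count exceeds 2, shrink from the left:
[r] 1 distinct, len 1
[r, w] 2 distinct, len 2
[w, i] 2 distinct, len 2
[i, h] 2 distinct, len 2
[h, r] 2 distinct, len 2
[h, r, h] 2 distinct, len 3
[h, w] 2 distinct, len 2
[w, i] 2 distinct, len 2
[i, h] 2 distinct, len 2
[i, h, h] 2 distinct, len 3
[h, h, r] 2 distinct, len 3
[h, h, r, r] 2 distinct, len 4
[h, h, r, r, r] 2 distinct, len 5
[r, r, r, i] 2 distinct, len 4
Longest length with ≤2 distinct: 5.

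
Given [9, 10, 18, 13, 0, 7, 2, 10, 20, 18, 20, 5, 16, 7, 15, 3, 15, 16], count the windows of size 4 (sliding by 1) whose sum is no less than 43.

(9, 10, 18, 13) → sum 50  ≥ 43 ✓
(10, 18, 13, 0) → sum 41
(18, 13, 0, 7) → sum 38
(13, 0, 7, 2) → sum 22
(0, 7, 2, 10) → sum 19
(7, 2, 10, 20) → sum 39
(2, 10, 20, 18) → sum 50  ≥ 43 ✓
(10, 20, 18, 20) → sum 68  ≥ 43 ✓
(20, 18, 20, 5) → sum 63  ≥ 43 ✓
(18, 20, 5, 16) → sum 59  ≥ 43 ✓
(20, 5, 16, 7) → sum 48  ≥ 43 ✓
(5, 16, 7, 15) → sum 43  ≥ 43 ✓
(16, 7, 15, 3) → sum 41
(7, 15, 3, 15) → sum 40
(15, 3, 15, 16) → sum 49  ≥ 43 ✓
8 windows satisfy the condition.

8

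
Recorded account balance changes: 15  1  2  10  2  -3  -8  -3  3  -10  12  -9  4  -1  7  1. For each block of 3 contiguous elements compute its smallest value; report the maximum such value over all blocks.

[15, 1, 2] → min 1
[1, 2, 10] → min 1
[2, 10, 2] → min 2
[10, 2, -3] → min -3
[2, -3, -8] → min -8
[-3, -8, -3] → min -8
[-8, -3, 3] → min -8
[-3, 3, -10] → min -10
[3, -10, 12] → min -10
[-10, 12, -9] → min -10
[12, -9, 4] → min -9
[-9, 4, -1] → min -9
[4, -1, 7] → min -1
[-1, 7, 1] → min -1
Maximum of these is 2.

2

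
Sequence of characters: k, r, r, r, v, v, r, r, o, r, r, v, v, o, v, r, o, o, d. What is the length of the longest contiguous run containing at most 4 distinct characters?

[k] 1 distinct, len 1
[k, r] 2 distinct, len 2
[k, r, r] 2 distinct, len 3
[k, r, r, r] 2 distinct, len 4
[k, r, r, r, v] 3 distinct, len 5
[k, r, r, r, v, v] 3 distinct, len 6
[k, r, r, r, v, v, r] 3 distinct, len 7
[k, r, r, r, v, v, r, r] 3 distinct, len 8
[k, r, r, r, v, v, r, r, o] 4 distinct, len 9
[k, r, r, r, v, v, r, r, o, r] 4 distinct, len 10
[k, r, r, r, v, v, r, r, o, r, r] 4 distinct, len 11
[k, r, r, r, v, v, r, r, o, r, r, v] 4 distinct, len 12
[k, r, r, r, v, v, r, r, o, r, r, v, v] 4 distinct, len 13
[k, r, r, r, v, v, r, r, o, r, r, v, v, o] 4 distinct, len 14
[k, r, r, r, v, v, r, r, o, r, r, v, v, o, v] 4 distinct, len 15
[k, r, r, r, v, v, r, r, o, r, r, v, v, o, v, r] 4 distinct, len 16
[k, r, r, r, v, v, r, r, o, r, r, v, v, o, v, r, o] 4 distinct, len 17
[k, r, r, r, v, v, r, r, o, r, r, v, v, o, v, r, o, o] 4 distinct, len 18
[r, r, r, v, v, r, r, o, r, r, v, v, o, v, r, o, o, d] 4 distinct, len 18
Longest length with ≤4 distinct: 18.

18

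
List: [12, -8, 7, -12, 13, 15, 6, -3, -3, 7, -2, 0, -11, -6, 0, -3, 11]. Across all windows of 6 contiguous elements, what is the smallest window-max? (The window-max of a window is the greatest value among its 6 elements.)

(12, -8, 7, -12, 13, 15) → max 15
(-8, 7, -12, 13, 15, 6) → max 15
(7, -12, 13, 15, 6, -3) → max 15
(-12, 13, 15, 6, -3, -3) → max 15
(13, 15, 6, -3, -3, 7) → max 15
(15, 6, -3, -3, 7, -2) → max 15
(6, -3, -3, 7, -2, 0) → max 7
(-3, -3, 7, -2, 0, -11) → max 7
(-3, 7, -2, 0, -11, -6) → max 7
(7, -2, 0, -11, -6, 0) → max 7
(-2, 0, -11, -6, 0, -3) → max 0
(0, -11, -6, 0, -3, 11) → max 11
Smallest of these is 0.

0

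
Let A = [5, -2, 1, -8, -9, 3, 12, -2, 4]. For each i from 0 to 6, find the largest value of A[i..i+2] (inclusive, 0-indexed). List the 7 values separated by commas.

5, 1, 1, 3, 12, 12, 12

(5, -2, 1) → max 5
(-2, 1, -8) → max 1
(1, -8, -9) → max 1
(-8, -9, 3) → max 3
(-9, 3, 12) → max 12
(3, 12, -2) → max 12
(12, -2, 4) → max 12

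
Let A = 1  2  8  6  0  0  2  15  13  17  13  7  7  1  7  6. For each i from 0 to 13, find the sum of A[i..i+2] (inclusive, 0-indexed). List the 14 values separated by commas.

1 2 8 → sum 11
2 8 6 → sum 16
8 6 0 → sum 14
6 0 0 → sum 6
0 0 2 → sum 2
0 2 15 → sum 17
2 15 13 → sum 30
15 13 17 → sum 45
13 17 13 → sum 43
17 13 7 → sum 37
13 7 7 → sum 27
7 7 1 → sum 15
7 1 7 → sum 15
1 7 6 → sum 14

11, 16, 14, 6, 2, 17, 30, 45, 43, 37, 27, 15, 15, 14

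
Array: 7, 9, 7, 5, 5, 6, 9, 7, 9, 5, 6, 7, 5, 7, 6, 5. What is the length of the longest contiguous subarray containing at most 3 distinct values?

7

Extend right; when distinct count exceeds 3, shrink from the left:
add 7: window [7] (1 distinct), len 1
add 9: window [7, 9] (2 distinct), len 2
add 7: window [7, 9, 7] (2 distinct), len 3
add 5: window [7, 9, 7, 5] (3 distinct), len 4
add 5: window [7, 9, 7, 5, 5] (3 distinct), len 5
add 6: window [7, 5, 5, 6] (3 distinct), len 4
add 9: window [5, 5, 6, 9] (3 distinct), len 4
add 7: window [6, 9, 7] (3 distinct), len 3
add 9: window [6, 9, 7, 9] (3 distinct), len 4
add 5: window [9, 7, 9, 5] (3 distinct), len 4
add 6: window [9, 5, 6] (3 distinct), len 3
add 7: window [5, 6, 7] (3 distinct), len 3
add 5: window [5, 6, 7, 5] (3 distinct), len 4
add 7: window [5, 6, 7, 5, 7] (3 distinct), len 5
add 6: window [5, 6, 7, 5, 7, 6] (3 distinct), len 6
add 5: window [5, 6, 7, 5, 7, 6, 5] (3 distinct), len 7
Longest length with ≤3 distinct: 7.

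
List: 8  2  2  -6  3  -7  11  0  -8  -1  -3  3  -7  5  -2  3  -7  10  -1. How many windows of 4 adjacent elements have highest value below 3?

8 2 2 -6 → max 8
2 2 -6 3 → max 3
2 -6 3 -7 → max 3
-6 3 -7 11 → max 11
3 -7 11 0 → max 11
-7 11 0 -8 → max 11
11 0 -8 -1 → max 11
0 -8 -1 -3 → max 0  < 3 ✓
-8 -1 -3 3 → max 3
-1 -3 3 -7 → max 3
-3 3 -7 5 → max 5
3 -7 5 -2 → max 5
-7 5 -2 3 → max 5
5 -2 3 -7 → max 5
-2 3 -7 10 → max 10
3 -7 10 -1 → max 10
1 window satisfy the condition.

1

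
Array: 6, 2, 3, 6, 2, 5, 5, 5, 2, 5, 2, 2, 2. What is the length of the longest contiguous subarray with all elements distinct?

add 6: [6] len 1
add 2: [6, 2] len 2
add 3: [6, 2, 3] len 3
add 6 (repeat 6, move left end past it): [2, 3, 6] len 3
add 2 (repeat 2, move left end past it): [3, 6, 2] len 3
add 5: [3, 6, 2, 5] len 4
add 5 (repeat 5, move left end past it): [5] len 1
add 5 (repeat 5, move left end past it): [5] len 1
add 2: [5, 2] len 2
add 5 (repeat 5, move left end past it): [2, 5] len 2
add 2 (repeat 2, move left end past it): [5, 2] len 2
add 2 (repeat 2, move left end past it): [2] len 1
add 2 (repeat 2, move left end past it): [2] len 1
Longest all-distinct length: 4.

4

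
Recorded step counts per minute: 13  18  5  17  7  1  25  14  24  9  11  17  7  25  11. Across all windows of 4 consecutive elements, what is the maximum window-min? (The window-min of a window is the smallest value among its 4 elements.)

9

13 18 5 17 → min 5
18 5 17 7 → min 5
5 17 7 1 → min 1
17 7 1 25 → min 1
7 1 25 14 → min 1
1 25 14 24 → min 1
25 14 24 9 → min 9
14 24 9 11 → min 9
24 9 11 17 → min 9
9 11 17 7 → min 7
11 17 7 25 → min 7
17 7 25 11 → min 7
Maximum of these is 9.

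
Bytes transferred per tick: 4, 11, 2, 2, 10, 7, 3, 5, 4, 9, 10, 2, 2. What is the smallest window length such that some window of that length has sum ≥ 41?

7

Extend right; whenever the sum reaches 41, record the length and shrink from the left:
add 4: running sum 4 < 41
add 11: running sum 15 < 41
add 2: running sum 17 < 41
add 2: running sum 19 < 41
add 10: running sum 29 < 41
add 7: running sum 36 < 41
add 3: running sum 39 < 41
end 7: [4, 11, 2, 2, 10, 7, 3, 5] sum 44, len 8
end 8: [11, 2, 2, 10, 7, 3, 5, 4] sum 44, len 8
end 9: [2, 2, 10, 7, 3, 5, 4, 9] sum 42, len 8
end 10: [10, 7, 3, 5, 4, 9, 10] sum 48, len 7
end 11: [10, 7, 3, 5, 4, 9, 10, 2] sum 50, len 8
end 12: [7, 3, 5, 4, 9, 10, 2, 2] sum 42, len 8
Shortest qualifying length: 7.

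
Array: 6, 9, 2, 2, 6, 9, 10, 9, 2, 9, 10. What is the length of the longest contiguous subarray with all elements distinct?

[6] len 1
[6, 9] len 2
[6, 9, 2] len 3
[2] len 1
[2, 6] len 2
[2, 6, 9] len 3
[2, 6, 9, 10] len 4
[10, 9] len 2
[10, 9, 2] len 3
[2, 9] len 2
[2, 9, 10] len 3
Longest all-distinct length: 4.

4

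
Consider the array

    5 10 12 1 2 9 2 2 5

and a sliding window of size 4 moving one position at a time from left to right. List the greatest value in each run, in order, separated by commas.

(5, 10, 12, 1) → max 12
(10, 12, 1, 2) → max 12
(12, 1, 2, 9) → max 12
(1, 2, 9, 2) → max 9
(2, 9, 2, 2) → max 9
(9, 2, 2, 5) → max 9

12, 12, 12, 9, 9, 9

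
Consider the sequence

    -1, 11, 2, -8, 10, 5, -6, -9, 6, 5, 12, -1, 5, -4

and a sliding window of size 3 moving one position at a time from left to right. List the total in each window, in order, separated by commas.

Sliding a size-3 window across the 14 values:
-1 11 2 → sum 12
11 2 -8 → sum 5
2 -8 10 → sum 4
-8 10 5 → sum 7
10 5 -6 → sum 9
5 -6 -9 → sum -10
-6 -9 6 → sum -9
-9 6 5 → sum 2
6 5 12 → sum 23
5 12 -1 → sum 16
12 -1 5 → sum 16
-1 5 -4 → sum 0

12, 5, 4, 7, 9, -10, -9, 2, 23, 16, 16, 0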